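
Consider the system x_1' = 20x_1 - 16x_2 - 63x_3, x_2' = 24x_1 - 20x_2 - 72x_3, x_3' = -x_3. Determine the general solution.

Coefficient matrix A = [[20, -16, -63], [24, -20, -72], [0, 0, -1]].
det(A - λI) = 0 gives eigenvalues λ = -1, -4, 4.
For λ=-1: eigenvector (3,0,1).
For λ=-4: eigenvector (2,3,0).
For λ=4: eigenvector (1,1,0).
General solution: c_1e^(-t)(3,0,1) + c_2e^(-4t)(2,3,0) + c_3e^(4t)(1,1,0).

x_1(t) = 3c_1e^(-t) + 2c_2e^(-4t) + c_3e^(4t), x_2(t) = 3c_2e^(-4t) + c_3e^(4t), x_3(t) = c_1e^(-t)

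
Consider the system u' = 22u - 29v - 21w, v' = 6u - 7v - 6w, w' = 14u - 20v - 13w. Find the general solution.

u(t) = 5c_1e^(2t) + c_2e^(t) + 4c_3e^(-t), v(t) = 2c_1e^(2t) + c_3e^(-t), w(t) = 2c_1e^(2t) + c_2e^(t) + 3c_3e^(-t)

Coefficient matrix A = [[22, -29, -21], [6, -7, -6], [14, -20, -13]].
det(A - λI) = 0 gives eigenvalues λ = 2, 1, -1.
For λ=2: eigenvector (5,2,2).
For λ=1: eigenvector (1,0,1).
For λ=-1: eigenvector (4,1,3).
General solution: c_1e^(2t)(5,2,2) + c_2e^(t)(1,0,1) + c_3e^(-t)(4,1,3).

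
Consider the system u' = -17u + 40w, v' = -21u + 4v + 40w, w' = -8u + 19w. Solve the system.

u(t) = 5K_1e^(-t) + 2K_3e^(3t), v(t) = 5K_1e^(-t) + K_2e^(4t) + 2K_3e^(3t), w(t) = 2K_1e^(-t) + K_3e^(3t)

Coefficient matrix A = [[-17, 0, 40], [-21, 4, 40], [-8, 0, 19]].
det(A - λI) = 0 gives eigenvalues λ = -1, 4, 3.
For λ=-1: eigenvector (5,5,2).
For λ=4: eigenvector (0,1,0).
For λ=3: eigenvector (2,2,1).
General solution: K_1e^(-t)(5,5,2) + K_2e^(4t)(0,1,0) + K_3e^(3t)(2,2,1).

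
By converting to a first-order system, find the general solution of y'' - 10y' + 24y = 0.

Let x_1 = y, x_2 = y'. Then x_1' = x_2 and x_2' = -24x_1 + 10x_2.
A = [[0,1],[-24,10]]; det(A-λI) = λ^2 - 10λ + 24.
Eigenvalues λ = 4, 6 with eigenvectors (1,4), (1,6).

y(t) = K_1e^(4t) + K_2e^(6t)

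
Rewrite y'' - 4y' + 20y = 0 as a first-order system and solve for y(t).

y(t) = C_1e^(2t)cos(4t) + C_2e^(2t)sin(4t)

Let x_1 = y, x_2 = y'. Then x_1' = x_2 and x_2' = -20x_1 + 4x_2.
A = [[0,1],[-20,4]]; det(A-λI) = λ^2 - 4λ + 20.
Eigenvalues λ = 2 ± 4i.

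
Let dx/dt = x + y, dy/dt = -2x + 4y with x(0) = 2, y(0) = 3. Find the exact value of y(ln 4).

144

A = [[1,1],[-2,4]]; eigenvalues λ = 3, 2.
Eigenvectors: (1,2) for λ=3, (1,1) for λ=2.
From the initial condition, c_1 = 1, c_2 = 1.
y(ln 4) = (1)(4^3)(2) + (1)(4^2)(1) = 144.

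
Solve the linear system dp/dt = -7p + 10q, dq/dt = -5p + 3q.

p(t) = K_1e^(-2t)sin(5t) - K_1e^(-2t)cos(5t) - K_2e^(-2t)sin(5t) - K_2e^(-2t)cos(5t), q(t) = K_1e^(-2t)sin(5t) - K_2e^(-2t)cos(5t)

Coefficient matrix A = [[-7, 10], [-5, 3]].
Characteristic polynomial det(A - λI) = λ^2 + 4λ + 29 = 0.
Eigenvalues λ = -2 ± 5i (complex conjugate pair).
For λ=-2+5i: an eigenvector is (-1,0) - i(1,1) = (-1 - i, 0 - i).
A real fundamental pair from Re and Im of e^((-2+5i)t)v: X_1 = e^(-2t)(cos(5t)·(-1,0) + sin(5t)·(1,1)), X_2 = e^(-2t)(sin(5t)·(-1,0) - cos(5t)·(1,1)).
General solution: K_1X_1 + K_2X_2.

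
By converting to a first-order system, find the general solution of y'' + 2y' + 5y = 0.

Let x_1 = y, x_2 = y'. Then x_1' = x_2 and x_2' = -5x_1 - 2x_2.
A = [[0,1],[-5,-2]]; det(A-λI) = λ^2 + 2λ + 5.
Eigenvalues λ = -1 ± 2i.

y(t) = C_1e^(-t)cos(2t) + C_2e^(-t)sin(2t)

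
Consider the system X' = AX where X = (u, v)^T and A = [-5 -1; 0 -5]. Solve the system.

Coefficient matrix A = [[-5, -1], [0, -5]].
Characteristic polynomial det(A - λI) = λ^2 + 10λ + 25 = 0.
Single eigenvalue λ = -5 with algebraic multiplicity 2.
Eigenvector v = (1,0); generalized eigenvector w with (A-λI)w=v is (2,-1).
General solution: e^(-5t)[C_1·v + C_2·(t·v + w)].

u(t) = C_1e^(-5t) + C_2te^(-5t) + 2C_2e^(-5t), v(t) = -C_2e^(-5t)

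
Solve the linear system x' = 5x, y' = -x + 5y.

Coefficient matrix A = [[5, 0], [-1, 5]].
Characteristic polynomial det(A - λI) = λ^2 - 10λ + 25 = 0.
Single eigenvalue λ = 5 with algebraic multiplicity 2.
Eigenvector v = (0,-1); generalized eigenvector w with (A-λI)w=v is (1,-2).
General solution: e^(5t)[c_1·v + c_2·(t·v + w)].

x(t) = c_2e^(5t), y(t) = -c_1e^(5t) - c_2te^(5t) - 2c_2e^(5t)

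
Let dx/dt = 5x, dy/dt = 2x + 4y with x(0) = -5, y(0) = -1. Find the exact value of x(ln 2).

-160

A = [[5,0],[2,4]]; eigenvalues λ = 5, 4.
Eigenvectors: (1,2) for λ=5, (0,-1) for λ=4.
From the initial condition, c_1 = -5, c_2 = -9.
x(ln 2) = (-5)(2^5)(1) + (-9)(2^4)(0) = -160.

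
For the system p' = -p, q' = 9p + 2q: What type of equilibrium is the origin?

A = [[-1,0],[9,2]]; det(A-λI) = λ^2 - λ - 2.
λ = -1, 2: opposite signs.

saddle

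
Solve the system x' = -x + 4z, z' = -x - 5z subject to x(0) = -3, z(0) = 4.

x(t) = 10te^(-3t) - 3e^(-3t), z(t) = -5te^(-3t) + 4e^(-3t)

Coefficient matrix A = [[-1, 4], [-1, -5]].
Characteristic polynomial det(A - λI) = λ^2 + 6λ + 9 = 0.
Single eigenvalue λ = -3 with algebraic multiplicity 2.
Eigenvector v = (2,-1); generalized eigenvector w with (A-λI)w=v is (-1,1).
General solution: e^(-3t)[K_1·v + K_2·(t·v + w)].
Applying x(0)=-3, z(0)=4 gives K_1=1, K_2=5.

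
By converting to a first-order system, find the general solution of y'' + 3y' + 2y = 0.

Let x_1 = y, x_2 = y'. Then x_1' = x_2 and x_2' = -2x_1 - 3x_2.
A = [[0,1],[-2,-3]]; det(A-λI) = λ^2 + 3λ + 2.
Eigenvalues λ = -1, -2 with eigenvectors (1,-1), (1,-2).

y(t) = c_1e^(-t) + c_2e^(-2t)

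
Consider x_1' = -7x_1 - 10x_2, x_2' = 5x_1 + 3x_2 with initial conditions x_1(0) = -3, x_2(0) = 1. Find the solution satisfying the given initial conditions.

x_1(t) = e^(-2t)sin(5t) - 3e^(-2t)cos(5t), x_2(t) = -2e^(-2t)sin(5t) + e^(-2t)cos(5t)

Coefficient matrix A = [[-7, -10], [5, 3]].
Characteristic polynomial det(A - λI) = λ^2 + 4λ + 29 = 0.
Eigenvalues λ = -2 ± 5i (complex conjugate pair).
For λ=-2+5i: an eigenvector is (-1,1) - i(-1,0) = (-1 + i, 1).
A real fundamental pair from Re and Im of e^((-2+5i)t)v: X_1 = e^(-2t)(cos(5t)·(-1,1) + sin(5t)·(-1,0)), X_2 = e^(-2t)(sin(5t)·(-1,1) - cos(5t)·(-1,0)).
General solution: C_1X_1 + C_2X_2.
Applying x_1(0)=-3, x_2(0)=1 gives C_1=1, C_2=-2.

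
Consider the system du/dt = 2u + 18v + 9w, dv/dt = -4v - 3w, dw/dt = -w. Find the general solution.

u(t) = C_1e^(2t) - 3C_2e^(-4t) + 3C_3e^(-t), v(t) = C_2e^(-4t) - C_3e^(-t), w(t) = C_3e^(-t)

Coefficient matrix A = [[2, 18, 9], [0, -4, -3], [0, 0, -1]].
det(A - λI) = 0 gives eigenvalues λ = 2, -4, -1.
For λ=2: eigenvector (1,0,0).
For λ=-4: eigenvector (-3,1,0).
For λ=-1: eigenvector (3,-1,1).
General solution: C_1e^(2t)(1,0,0) + C_2e^(-4t)(-3,1,0) + C_3e^(-t)(3,-1,1).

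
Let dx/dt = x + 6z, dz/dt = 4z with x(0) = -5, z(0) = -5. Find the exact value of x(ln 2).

A = [[1,6],[0,4]]; eigenvalues λ = 4, 1.
Eigenvectors: (2,1) for λ=4, (-1,0) for λ=1.
From the initial condition, c_1 = -5, c_2 = -5.
x(ln 2) = (-5)(2^4)(2) + (-5)(2^1)(-1) = -150.

-150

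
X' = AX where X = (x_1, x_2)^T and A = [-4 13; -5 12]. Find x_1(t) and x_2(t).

x_1(t) = 2C_1e^(4t)sin(t) + 3C_1e^(4t)cos(t) + 3C_2e^(4t)sin(t) - 2C_2e^(4t)cos(t), x_2(t) = C_1e^(4t)sin(t) + 2C_1e^(4t)cos(t) + 2C_2e^(4t)sin(t) - C_2e^(4t)cos(t)

Coefficient matrix A = [[-4, 13], [-5, 12]].
Characteristic polynomial det(A - λI) = λ^2 - 8λ + 17 = 0.
Eigenvalues λ = 4 ± i (complex conjugate pair).
For λ=4+i: an eigenvector is (3,2) - i(2,1) = (3 - 2i, 2 - i).
A real fundamental pair from Re and Im of e^((4+i)t)v: X_1 = e^(4t)(cos(t)·(3,2) + sin(t)·(2,1)), X_2 = e^(4t)(sin(t)·(3,2) - cos(t)·(2,1)).
General solution: C_1X_1 + C_2X_2.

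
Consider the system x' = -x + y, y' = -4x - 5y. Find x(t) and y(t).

Coefficient matrix A = [[-1, 1], [-4, -5]].
Characteristic polynomial det(A - λI) = λ^2 + 6λ + 9 = 0.
Single eigenvalue λ = -3 with algebraic multiplicity 2.
Eigenvector v = (-1,2); generalized eigenvector w with (A-λI)w=v is (0,-1).
General solution: e^(-3t)[K_1·v + K_2·(t·v + w)].

x(t) = -K_1e^(-3t) - K_2te^(-3t), y(t) = 2K_1e^(-3t) + 2K_2te^(-3t) - K_2e^(-3t)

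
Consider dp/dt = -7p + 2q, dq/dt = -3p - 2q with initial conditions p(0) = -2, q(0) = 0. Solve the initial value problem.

Coefficient matrix A = [[-7, 2], [-3, -2]].
Characteristic polynomial det(A - λI) = λ^2 + 9λ + 20 = 0.
Eigenvalues λ = -5, -4.
For λ=-5: (A-λI) row 1 is [-2, 2], so an eigenvector is (1, 1).
For λ=-4: (A-λI) row 1 is [-3, 2], so an eigenvector is (2, 3).
General solution: K_1e^(-5t)(1,1) + K_2e^(-4t)(2,3).
Applying p(0)=-2, q(0)=0 gives K_1=-6, K_2=2.

p(t) = 4e^(-4t) - 6e^(-5t), q(t) = 6e^(-4t) - 6e^(-5t)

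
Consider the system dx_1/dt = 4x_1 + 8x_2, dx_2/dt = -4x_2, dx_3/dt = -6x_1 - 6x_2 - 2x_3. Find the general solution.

x_1(t) = K_1e^(-4t) + K_3e^(4t), x_2(t) = -K_1e^(-4t), x_3(t) = K_2e^(-2t) - K_3e^(4t)

Coefficient matrix A = [[4, 8, 0], [0, -4, 0], [-6, -6, -2]].
det(A - λI) = 0 gives eigenvalues λ = -4, -2, 4.
For λ=-4: eigenvector (1,-1,0).
For λ=-2: eigenvector (0,0,1).
For λ=4: eigenvector (1,0,-1).
General solution: K_1e^(-4t)(1,-1,0) + K_2e^(-2t)(0,0,1) + K_3e^(4t)(1,0,-1).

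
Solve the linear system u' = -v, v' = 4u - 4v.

u(t) = -K_1e^(-2t) - K_2te^(-2t) - 2K_2e^(-2t), v(t) = -2K_1e^(-2t) - 2K_2te^(-2t) - 3K_2e^(-2t)

Coefficient matrix A = [[0, -1], [4, -4]].
Characteristic polynomial det(A - λI) = λ^2 + 4λ + 4 = 0.
Single eigenvalue λ = -2 with algebraic multiplicity 2.
Eigenvector v = (-1,-2); generalized eigenvector w with (A-λI)w=v is (-2,-3).
General solution: e^(-2t)[K_1·v + K_2·(t·v + w)].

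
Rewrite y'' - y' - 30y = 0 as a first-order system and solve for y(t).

Let x_1 = y, x_2 = y'. Then x_1' = x_2 and x_2' = 30x_1 + x_2.
A = [[0,1],[30,1]]; det(A-λI) = λ^2 - λ - 30.
Eigenvalues λ = 6, -5 with eigenvectors (1,6), (1,-5).

y(t) = K_1e^(6t) + K_2e^(-5t)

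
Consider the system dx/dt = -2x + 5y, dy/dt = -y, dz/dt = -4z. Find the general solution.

Coefficient matrix A = [[-2, 5, 0], [0, -1, 0], [0, 0, -4]].
det(A - λI) = 0 gives eigenvalues λ = -2, -1, -4.
For λ=-2: eigenvector (1,0,0).
For λ=-1: eigenvector (5,1,0).
For λ=-4: eigenvector (0,0,1).
General solution: K_1e^(-2t)(1,0,0) + K_2e^(-t)(5,1,0) + K_3e^(-4t)(0,0,1).

x(t) = K_1e^(-2t) + 5K_2e^(-t), y(t) = K_2e^(-t), z(t) = K_3e^(-4t)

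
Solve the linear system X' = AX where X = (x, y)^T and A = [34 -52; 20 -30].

Coefficient matrix A = [[34, -52], [20, -30]].
Characteristic polynomial det(A - λI) = λ^2 - 4λ + 20 = 0.
Eigenvalues λ = 2 ± 4i (complex conjugate pair).
For λ=2+4i: an eigenvector is (-3,-2) - i(2,1) = (-3 - 2i, -2 - i).
A real fundamental pair from Re and Im of e^((2+4i)t)v: X_1 = e^(2t)(cos(4t)·(-3,-2) + sin(4t)·(2,1)), X_2 = e^(2t)(sin(4t)·(-3,-2) - cos(4t)·(2,1)).
General solution: K_1X_1 + K_2X_2.

x(t) = 2K_1e^(2t)sin(4t) - 3K_1e^(2t)cos(4t) - 3K_2e^(2t)sin(4t) - 2K_2e^(2t)cos(4t), y(t) = K_1e^(2t)sin(4t) - 2K_1e^(2t)cos(4t) - 2K_2e^(2t)sin(4t) - K_2e^(2t)cos(4t)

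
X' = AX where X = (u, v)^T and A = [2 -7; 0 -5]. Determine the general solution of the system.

u(t) = -c_1e^(2t) + c_2e^(-5t), v(t) = c_2e^(-5t)

Coefficient matrix A = [[2, -7], [0, -5]].
Characteristic polynomial det(A - λI) = λ^2 + 3λ - 10 = 0.
Eigenvalues λ = 2, -5.
For λ=2: (A-λI) row 1 is [0, -7], so an eigenvector is (-1, 0).
For λ=-5: (A-λI) row 1 is [7, -7], so an eigenvector is (1, 1).
General solution: c_1e^(2t)(-1,0) + c_2e^(-5t)(1,1).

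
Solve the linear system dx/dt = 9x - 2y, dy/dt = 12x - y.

Coefficient matrix A = [[9, -2], [12, -1]].
Characteristic polynomial det(A - λI) = λ^2 - 8λ + 15 = 0.
Eigenvalues λ = 5, 3.
For λ=5: (A-λI) row 1 is [4, -2], so an eigenvector is (1, 2).
For λ=3: (A-λI) row 1 is [6, -2], so an eigenvector is (-1, -3).
General solution: C_1e^(5t)(1,2) + C_2e^(3t)(-1,-3).

x(t) = C_1e^(5t) - C_2e^(3t), y(t) = 2C_1e^(5t) - 3C_2e^(3t)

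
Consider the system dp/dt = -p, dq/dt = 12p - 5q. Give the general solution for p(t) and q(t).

p(t) = -K_1e^(-t), q(t) = -3K_1e^(-t) - K_2e^(-5t)

Coefficient matrix A = [[-1, 0], [12, -5]].
Characteristic polynomial det(A - λI) = λ^2 + 6λ + 5 = 0.
Eigenvalues λ = -1, -5.
For λ=-1: (A-λI) row 2 is [12, -4], so an eigenvector is (-1, -3).
For λ=-5: (A-λI) row 1 is [4, 0], so an eigenvector is (0, -1).
General solution: K_1e^(-t)(-1,-3) + K_2e^(-5t)(0,-1).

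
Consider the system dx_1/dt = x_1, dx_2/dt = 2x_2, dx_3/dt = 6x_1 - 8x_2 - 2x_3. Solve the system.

Coefficient matrix A = [[1, 0, 0], [0, 2, 0], [6, -8, -2]].
det(A - λI) = 0 gives eigenvalues λ = -2, 2, 1.
For λ=-2: eigenvector (0,0,1).
For λ=2: eigenvector (0,1,-2).
For λ=1: eigenvector (1,0,2).
General solution: K_1e^(-2t)(0,0,1) + K_2e^(2t)(0,1,-2) + K_3e^(t)(1,0,2).

x_1(t) = K_3e^(t), x_2(t) = K_2e^(2t), x_3(t) = K_1e^(-2t) - 2K_2e^(2t) + 2K_3e^(t)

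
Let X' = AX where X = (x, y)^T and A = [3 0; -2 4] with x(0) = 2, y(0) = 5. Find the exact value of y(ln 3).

A = [[3,0],[-2,4]]; eigenvalues λ = 4, 3.
Eigenvectors: (0,1) for λ=4, (-1,-2) for λ=3.
From the initial condition, c_1 = 1, c_2 = -2.
y(ln 3) = (1)(3^4)(1) + (-2)(3^3)(-2) = 189.

189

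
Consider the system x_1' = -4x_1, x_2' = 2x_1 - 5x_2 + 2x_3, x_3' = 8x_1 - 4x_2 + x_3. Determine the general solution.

Coefficient matrix A = [[-4, 0, 0], [2, -5, 2], [8, -4, 1]].
det(A - λI) = 0 gives eigenvalues λ = -4, -1, -3.
For λ=-4: eigenvector (1,2,0).
For λ=-1: eigenvector (0,-1,-2).
For λ=-3: eigenvector (0,1,1).
General solution: c_1e^(-4t)(1,2,0) + c_2e^(-t)(0,-1,-2) + c_3e^(-3t)(0,1,1).

x_1(t) = c_1e^(-4t), x_2(t) = 2c_1e^(-4t) - c_2e^(-t) + c_3e^(-3t), x_3(t) = -2c_2e^(-t) + c_3e^(-3t)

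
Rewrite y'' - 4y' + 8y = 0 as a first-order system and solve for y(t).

y(t) = K_1e^(2t)cos(2t) + K_2e^(2t)sin(2t)

Let x_1 = y, x_2 = y'. Then x_1' = x_2 and x_2' = -8x_1 + 4x_2.
A = [[0,1],[-8,4]]; det(A-λI) = λ^2 - 4λ + 8.
Eigenvalues λ = 2 ± 2i.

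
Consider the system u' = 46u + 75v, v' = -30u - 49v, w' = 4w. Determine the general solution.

u(t) = -3c_1e^(-4t) - 5c_2e^(t), v(t) = 2c_1e^(-4t) + 3c_2e^(t), w(t) = c_3e^(4t)

Coefficient matrix A = [[46, 75, 0], [-30, -49, 0], [0, 0, 4]].
det(A - λI) = 0 gives eigenvalues λ = -4, 1, 4.
For λ=-4: eigenvector (-3,2,0).
For λ=1: eigenvector (-5,3,0).
For λ=4: eigenvector (0,0,1).
General solution: c_1e^(-4t)(-3,2,0) + c_2e^(t)(-5,3,0) + c_3e^(4t)(0,0,1).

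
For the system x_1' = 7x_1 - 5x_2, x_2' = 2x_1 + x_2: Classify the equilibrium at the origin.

unstable spiral

A = [[7,-5],[2,1]]; det(A-λI) = λ^2 - 8λ + 17.
λ = 4 ± i: positive real part.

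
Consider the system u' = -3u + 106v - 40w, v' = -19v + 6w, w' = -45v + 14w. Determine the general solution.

Coefficient matrix A = [[-3, 106, -40], [0, -19, 6], [0, -45, 14]].
det(A - λI) = 0 gives eigenvalues λ = -1, -3, -4.
For λ=-1: eigenvector (7,-1,-3).
For λ=-3: eigenvector (1,0,0).
For λ=-4: eigenvector (-12,2,5).
General solution: C_1e^(-t)(7,-1,-3) + C_2e^(-3t)(1,0,0) + C_3e^(-4t)(-12,2,5).

u(t) = 7C_1e^(-t) + C_2e^(-3t) - 12C_3e^(-4t), v(t) = -C_1e^(-t) + 2C_3e^(-4t), w(t) = -3C_1e^(-t) + 5C_3e^(-4t)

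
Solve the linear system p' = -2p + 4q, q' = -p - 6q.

p(t) = 2K_1e^(-4t) + 2K_2te^(-4t) + 3K_2e^(-4t), q(t) = -K_1e^(-4t) - K_2te^(-4t) - K_2e^(-4t)

Coefficient matrix A = [[-2, 4], [-1, -6]].
Characteristic polynomial det(A - λI) = λ^2 + 8λ + 16 = 0.
Single eigenvalue λ = -4 with algebraic multiplicity 2.
Eigenvector v = (2,-1); generalized eigenvector w with (A-λI)w=v is (3,-1).
General solution: e^(-4t)[K_1·v + K_2·(t·v + w)].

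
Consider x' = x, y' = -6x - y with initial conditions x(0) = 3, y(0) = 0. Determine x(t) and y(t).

Coefficient matrix A = [[1, 0], [-6, -1]].
Characteristic polynomial det(A - λI) = λ^2 - 1 = 0.
Eigenvalues λ = 1, -1.
For λ=1: (A-λI) row 2 is [-6, -2], so an eigenvector is (-1, 3).
For λ=-1: (A-λI) row 1 is [2, 0], so an eigenvector is (0, -1).
General solution: C_1e^(t)(-1,3) + C_2e^(-t)(0,-1).
Applying x(0)=3, y(0)=0 gives C_1=-3, C_2=-9.

x(t) = 3e^(t), y(t) = -9e^(t) + 9e^(-t)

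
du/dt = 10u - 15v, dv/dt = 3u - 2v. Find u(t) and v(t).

Coefficient matrix A = [[10, -15], [3, -2]].
Characteristic polynomial det(A - λI) = λ^2 - 8λ + 25 = 0.
Eigenvalues λ = 4 ± 3i (complex conjugate pair).
For λ=4+3i: an eigenvector is (-2,-1) - i(1,0) = (-2 - i, -1).
A real fundamental pair from Re and Im of e^((4+3i)t)v: X_1 = e^(4t)(cos(3t)·(-2,-1) + sin(3t)·(1,0)), X_2 = e^(4t)(sin(3t)·(-2,-1) - cos(3t)·(1,0)).
General solution: K_1X_1 + K_2X_2.

u(t) = K_1e^(4t)sin(3t) - 2K_1e^(4t)cos(3t) - 2K_2e^(4t)sin(3t) - K_2e^(4t)cos(3t), v(t) = -K_1e^(4t)cos(3t) - K_2e^(4t)sin(3t)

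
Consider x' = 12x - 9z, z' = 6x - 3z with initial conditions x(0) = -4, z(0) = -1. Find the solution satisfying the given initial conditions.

Coefficient matrix A = [[12, -9], [6, -3]].
Characteristic polynomial det(A - λI) = λ^2 - 9λ + 18 = 0.
Eigenvalues λ = 3, 6.
For λ=3: (A-λI) row 1 is [9, -9], so an eigenvector is (1, 1).
For λ=6: (A-λI) row 1 is [6, -9], so an eigenvector is (3, 2).
General solution: K_1e^(3t)(1,1) + K_2e^(6t)(3,2).
Applying x(0)=-4, z(0)=-1 gives K_1=5, K_2=-3.

x(t) = -9e^(6t) + 5e^(3t), z(t) = -6e^(6t) + 5e^(3t)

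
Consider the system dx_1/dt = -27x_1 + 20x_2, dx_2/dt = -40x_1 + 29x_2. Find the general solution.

Coefficient matrix A = [[-27, 20], [-40, 29]].
Characteristic polynomial det(A - λI) = λ^2 - 2λ + 17 = 0.
Eigenvalues λ = 1 ± 4i (complex conjugate pair).
For λ=1+4i: an eigenvector is (-1,-1) - i(2,3) = (-1 - 2i, -1 - 3i).
A real fundamental pair from Re and Im of e^((1+4i)t)v: X_1 = e^(t)(cos(4t)·(-1,-1) + sin(4t)·(2,3)), X_2 = e^(t)(sin(4t)·(-1,-1) - cos(4t)·(2,3)).
General solution: c_1X_1 + c_2X_2.

x_1(t) = 2c_1e^(t)sin(4t) - c_1e^(t)cos(4t) - c_2e^(t)sin(4t) - 2c_2e^(t)cos(4t), x_2(t) = 3c_1e^(t)sin(4t) - c_1e^(t)cos(4t) - c_2e^(t)sin(4t) - 3c_2e^(t)cos(4t)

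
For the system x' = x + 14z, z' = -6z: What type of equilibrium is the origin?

A = [[1,14],[0,-6]]; det(A-λI) = λ^2 + 5λ - 6.
λ = 1, -6: opposite signs.

saddle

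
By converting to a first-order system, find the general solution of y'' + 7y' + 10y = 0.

Let x_1 = y, x_2 = y'. Then x_1' = x_2 and x_2' = -10x_1 - 7x_2.
A = [[0,1],[-10,-7]]; det(A-λI) = λ^2 + 7λ + 10.
Eigenvalues λ = -5, -2 with eigenvectors (1,-5), (1,-2).

y(t) = c_1e^(-5t) + c_2e^(-2t)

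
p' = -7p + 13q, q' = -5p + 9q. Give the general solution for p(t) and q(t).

p(t) = -2K_1e^(t)sin(t) - 3K_1e^(t)cos(t) - 3K_2e^(t)sin(t) + 2K_2e^(t)cos(t), q(t) = -K_1e^(t)sin(t) - 2K_1e^(t)cos(t) - 2K_2e^(t)sin(t) + K_2e^(t)cos(t)

Coefficient matrix A = [[-7, 13], [-5, 9]].
Characteristic polynomial det(A - λI) = λ^2 - 2λ + 2 = 0.
Eigenvalues λ = 1 ± i (complex conjugate pair).
For λ=1+i: an eigenvector is (-3,-2) - i(-2,-1) = (-3 + 2i, -2 + i).
A real fundamental pair from Re and Im of e^((1+i)t)v: X_1 = e^(t)(cos(t)·(-3,-2) + sin(t)·(-2,-1)), X_2 = e^(t)(sin(t)·(-3,-2) - cos(t)·(-2,-1)).
General solution: K_1X_1 + K_2X_2.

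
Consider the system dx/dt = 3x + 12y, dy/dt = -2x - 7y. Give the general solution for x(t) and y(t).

Coefficient matrix A = [[3, 12], [-2, -7]].
Characteristic polynomial det(A - λI) = λ^2 + 4λ + 3 = 0.
Eigenvalues λ = -1, -3.
For λ=-1: (A-λI) row 1 is [4, 12], so an eigenvector is (-3, 1).
For λ=-3: (A-λI) row 1 is [6, 12], so an eigenvector is (2, -1).
General solution: c_1e^(-t)(-3,1) + c_2e^(-3t)(2,-1).

x(t) = -3c_1e^(-t) + 2c_2e^(-3t), y(t) = c_1e^(-t) - c_2e^(-3t)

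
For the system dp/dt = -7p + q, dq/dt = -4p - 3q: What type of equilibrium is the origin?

A = [[-7,1],[-4,-3]]; det(A-λI) = λ^2 + 10λ + 25.
repeated λ = -5 with a single eigenvector.

stable improper node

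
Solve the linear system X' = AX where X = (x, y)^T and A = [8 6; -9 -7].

x(t) = C_1e^(2t) + 2C_2e^(-t), y(t) = -C_1e^(2t) - 3C_2e^(-t)

Coefficient matrix A = [[8, 6], [-9, -7]].
Characteristic polynomial det(A - λI) = λ^2 - λ - 2 = 0.
Eigenvalues λ = 2, -1.
For λ=2: (A-λI) row 1 is [6, 6], so an eigenvector is (1, -1).
For λ=-1: (A-λI) row 1 is [9, 6], so an eigenvector is (2, -3).
General solution: C_1e^(2t)(1,-1) + C_2e^(-t)(2,-3).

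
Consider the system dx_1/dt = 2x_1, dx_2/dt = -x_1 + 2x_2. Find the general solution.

x_1(t) = K_2e^(2t), x_2(t) = -K_1e^(2t) - K_2te^(2t) - 3K_2e^(2t)

Coefficient matrix A = [[2, 0], [-1, 2]].
Characteristic polynomial det(A - λI) = λ^2 - 4λ + 4 = 0.
Single eigenvalue λ = 2 with algebraic multiplicity 2.
Eigenvector v = (0,-1); generalized eigenvector w with (A-λI)w=v is (1,-3).
General solution: e^(2t)[K_1·v + K_2·(t·v + w)].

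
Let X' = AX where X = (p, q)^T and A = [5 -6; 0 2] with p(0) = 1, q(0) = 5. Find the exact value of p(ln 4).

A = [[5,-6],[0,2]]; eigenvalues λ = 2, 5.
Eigenvectors: (-2,-1) for λ=2, (1,0) for λ=5.
From the initial condition, c_1 = -5, c_2 = -9.
p(ln 4) = (-5)(4^2)(-2) + (-9)(4^5)(1) = -9056.

-9056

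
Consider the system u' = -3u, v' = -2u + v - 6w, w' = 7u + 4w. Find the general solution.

Coefficient matrix A = [[-3, 0, 0], [-2, 1, -6], [7, 0, 4]].
det(A - λI) = 0 gives eigenvalues λ = -3, 1, 4.
For λ=-3: eigenvector (-1,1,1).
For λ=1: eigenvector (0,1,0).
For λ=4: eigenvector (0,-2,1).
General solution: K_1e^(-3t)(-1,1,1) + K_2e^(t)(0,1,0) + K_3e^(4t)(0,-2,1).

u(t) = -K_1e^(-3t), v(t) = K_1e^(-3t) + K_2e^(t) - 2K_3e^(4t), w(t) = K_1e^(-3t) + K_3e^(4t)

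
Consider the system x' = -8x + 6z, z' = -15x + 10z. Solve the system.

x(t) = -K_1e^(t)sin(3t) + K_1e^(t)cos(3t) + K_2e^(t)sin(3t) + K_2e^(t)cos(3t), z(t) = -2K_1e^(t)sin(3t) + K_1e^(t)cos(3t) + K_2e^(t)sin(3t) + 2K_2e^(t)cos(3t)

Coefficient matrix A = [[-8, 6], [-15, 10]].
Characteristic polynomial det(A - λI) = λ^2 - 2λ + 10 = 0.
Eigenvalues λ = 1 ± 3i (complex conjugate pair).
For λ=1+3i: an eigenvector is (1,1) - i(-1,-2) = (1 + i, 1 + 2i).
A real fundamental pair from Re and Im of e^((1+3i)t)v: X_1 = e^(t)(cos(3t)·(1,1) + sin(3t)·(-1,-2)), X_2 = e^(t)(sin(3t)·(1,1) - cos(3t)·(-1,-2)).
General solution: K_1X_1 + K_2X_2.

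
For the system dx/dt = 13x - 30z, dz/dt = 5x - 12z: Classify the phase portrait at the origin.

A = [[13,-30],[5,-12]]; det(A-λI) = λ^2 - λ - 6.
λ = 3, -2: opposite signs.

saddle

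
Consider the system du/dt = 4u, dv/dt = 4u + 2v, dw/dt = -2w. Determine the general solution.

u(t) = c_1e^(4t), v(t) = 2c_1e^(4t) + c_2e^(2t), w(t) = c_3e^(-2t)

Coefficient matrix A = [[4, 0, 0], [4, 2, 0], [0, 0, -2]].
det(A - λI) = 0 gives eigenvalues λ = 4, 2, -2.
For λ=4: eigenvector (1,2,0).
For λ=2: eigenvector (0,1,0).
For λ=-2: eigenvector (0,0,1).
General solution: c_1e^(4t)(1,2,0) + c_2e^(2t)(0,1,0) + c_3e^(-2t)(0,0,1).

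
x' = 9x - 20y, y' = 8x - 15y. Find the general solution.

Coefficient matrix A = [[9, -20], [8, -15]].
Characteristic polynomial det(A - λI) = λ^2 + 6λ + 25 = 0.
Eigenvalues λ = -3 ± 4i (complex conjugate pair).
For λ=-3+4i: an eigenvector is (1,1) - i(-2,-1) = (1 + 2i, 1 + i).
A real fundamental pair from Re and Im of e^((-3+4i)t)v: X_1 = e^(-3t)(cos(4t)·(1,1) + sin(4t)·(-2,-1)), X_2 = e^(-3t)(sin(4t)·(1,1) - cos(4t)·(-2,-1)).
General solution: C_1X_1 + C_2X_2.

x(t) = -2C_1e^(-3t)sin(4t) + C_1e^(-3t)cos(4t) + C_2e^(-3t)sin(4t) + 2C_2e^(-3t)cos(4t), y(t) = -C_1e^(-3t)sin(4t) + C_1e^(-3t)cos(4t) + C_2e^(-3t)sin(4t) + C_2e^(-3t)cos(4t)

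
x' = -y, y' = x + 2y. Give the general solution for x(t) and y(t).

x(t) = c_1e^(t) + c_2te^(t) - 3c_2e^(t), y(t) = -c_1e^(t) - c_2te^(t) + 2c_2e^(t)

Coefficient matrix A = [[0, -1], [1, 2]].
Characteristic polynomial det(A - λI) = λ^2 - 2λ + 1 = 0.
Single eigenvalue λ = 1 with algebraic multiplicity 2.
Eigenvector v = (1,-1); generalized eigenvector w with (A-λI)w=v is (-3,2).
General solution: e^(t)[c_1·v + c_2·(t·v + w)].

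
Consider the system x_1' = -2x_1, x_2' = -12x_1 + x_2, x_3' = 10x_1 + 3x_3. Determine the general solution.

x_1(t) = C_1e^(-2t), x_2(t) = 4C_1e^(-2t) + C_2e^(t), x_3(t) = -2C_1e^(-2t) + C_3e^(3t)

Coefficient matrix A = [[-2, 0, 0], [-12, 1, 0], [10, 0, 3]].
det(A - λI) = 0 gives eigenvalues λ = -2, 1, 3.
For λ=-2: eigenvector (1,4,-2).
For λ=1: eigenvector (0,1,0).
For λ=3: eigenvector (0,0,1).
General solution: C_1e^(-2t)(1,4,-2) + C_2e^(t)(0,1,0) + C_3e^(3t)(0,0,1).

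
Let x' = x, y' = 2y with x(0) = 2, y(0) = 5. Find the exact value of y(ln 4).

A = [[1,0],[0,2]]; eigenvalues λ = 2, 1.
Eigenvectors: (0,1) for λ=2, (-1,0) for λ=1.
From the initial condition, c_1 = 5, c_2 = -2.
y(ln 4) = (5)(4^2)(1) + (-2)(4^1)(0) = 80.

80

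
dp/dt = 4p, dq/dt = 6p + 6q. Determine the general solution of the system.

Coefficient matrix A = [[4, 0], [6, 6]].
Characteristic polynomial det(A - λI) = λ^2 - 10λ + 24 = 0.
Eigenvalues λ = 6, 4.
For λ=6: (A-λI) row 1 is [-2, 0], so an eigenvector is (0, -1).
For λ=4: (A-λI) row 2 is [6, 2], so an eigenvector is (-1, 3).
General solution: c_1e^(6t)(0,-1) + c_2e^(4t)(-1,3).

p(t) = -c_2e^(4t), q(t) = -c_1e^(6t) + 3c_2e^(4t)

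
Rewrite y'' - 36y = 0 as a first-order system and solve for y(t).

y(t) = C_1e^(-6t) + C_2e^(6t)

Let x_1 = y, x_2 = y'. Then x_1' = x_2 and x_2' = 36x_1.
A = [[0,1],[36,0]]; det(A-λI) = λ^2 - 36.
Eigenvalues λ = -6, 6 with eigenvectors (1,-6), (1,6).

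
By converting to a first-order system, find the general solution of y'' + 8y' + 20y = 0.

y(t) = C_1e^(-4t)cos(2t) + C_2e^(-4t)sin(2t)

Let x_1 = y, x_2 = y'. Then x_1' = x_2 and x_2' = -20x_1 - 8x_2.
A = [[0,1],[-20,-8]]; det(A-λI) = λ^2 + 8λ + 20.
Eigenvalues λ = -4 ± 2i.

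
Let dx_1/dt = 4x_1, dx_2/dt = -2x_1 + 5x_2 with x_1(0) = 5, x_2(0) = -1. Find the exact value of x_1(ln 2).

80

A = [[4,0],[-2,5]]; eigenvalues λ = 5, 4.
Eigenvectors: (0,1) for λ=5, (-1,-2) for λ=4.
From the initial condition, c_1 = -11, c_2 = -5.
x_1(ln 2) = (-11)(2^5)(0) + (-5)(2^4)(-1) = 80.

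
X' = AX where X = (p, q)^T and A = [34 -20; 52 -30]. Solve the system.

Coefficient matrix A = [[34, -20], [52, -30]].
Characteristic polynomial det(A - λI) = λ^2 - 4λ + 20 = 0.
Eigenvalues λ = 2 ± 4i (complex conjugate pair).
For λ=2+4i: an eigenvector is (1,2) - i(-2,-3) = (1 + 2i, 2 + 3i).
A real fundamental pair from Re and Im of e^((2+4i)t)v: X_1 = e^(2t)(cos(4t)·(1,2) + sin(4t)·(-2,-3)), X_2 = e^(2t)(sin(4t)·(1,2) - cos(4t)·(-2,-3)).
General solution: c_1X_1 + c_2X_2.

p(t) = -2c_1e^(2t)sin(4t) + c_1e^(2t)cos(4t) + c_2e^(2t)sin(4t) + 2c_2e^(2t)cos(4t), q(t) = -3c_1e^(2t)sin(4t) + 2c_1e^(2t)cos(4t) + 2c_2e^(2t)sin(4t) + 3c_2e^(2t)cos(4t)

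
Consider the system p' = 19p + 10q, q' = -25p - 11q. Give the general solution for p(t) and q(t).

p(t) = -c_1e^(4t)sin(5t) - c_1e^(4t)cos(5t) - c_2e^(4t)sin(5t) + c_2e^(4t)cos(5t), q(t) = 2c_1e^(4t)sin(5t) + c_1e^(4t)cos(5t) + c_2e^(4t)sin(5t) - 2c_2e^(4t)cos(5t)

Coefficient matrix A = [[19, 10], [-25, -11]].
Characteristic polynomial det(A - λI) = λ^2 - 8λ + 41 = 0.
Eigenvalues λ = 4 ± 5i (complex conjugate pair).
For λ=4+5i: an eigenvector is (-1,1) - i(-1,2) = (-1 + i, 1 - 2i).
A real fundamental pair from Re and Im of e^((4+5i)t)v: X_1 = e^(4t)(cos(5t)·(-1,1) + sin(5t)·(-1,2)), X_2 = e^(4t)(sin(5t)·(-1,1) - cos(5t)·(-1,2)).
General solution: c_1X_1 + c_2X_2.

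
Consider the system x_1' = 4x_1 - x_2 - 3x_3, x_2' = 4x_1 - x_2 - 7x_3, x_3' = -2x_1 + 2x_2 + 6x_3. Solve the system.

x_1(t) = C_1e^(2t) - 2C_2e^(4t) + C_3e^(3t), x_2(t) = -C_1e^(2t) - 3C_2e^(4t) + C_3e^(3t), x_3(t) = C_1e^(2t) + C_2e^(4t)

Coefficient matrix A = [[4, -1, -3], [4, -1, -7], [-2, 2, 6]].
det(A - λI) = 0 gives eigenvalues λ = 2, 4, 3.
For λ=2: eigenvector (1,-1,1).
For λ=4: eigenvector (-2,-3,1).
For λ=3: eigenvector (1,1,0).
General solution: C_1e^(2t)(1,-1,1) + C_2e^(4t)(-2,-3,1) + C_3e^(3t)(1,1,0).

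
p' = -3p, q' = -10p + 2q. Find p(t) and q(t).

p(t) = -c_1e^(-3t), q(t) = -2c_1e^(-3t) + c_2e^(2t)

Coefficient matrix A = [[-3, 0], [-10, 2]].
Characteristic polynomial det(A - λI) = λ^2 + λ - 6 = 0.
Eigenvalues λ = -3, 2.
For λ=-3: (A-λI) row 2 is [-10, 5], so an eigenvector is (-1, -2).
For λ=2: (A-λI) row 1 is [-5, 0], so an eigenvector is (0, 1).
General solution: c_1e^(-3t)(-1,-2) + c_2e^(2t)(0,1).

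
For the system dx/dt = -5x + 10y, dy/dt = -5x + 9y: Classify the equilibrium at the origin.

unstable spiral

A = [[-5,10],[-5,9]]; det(A-λI) = λ^2 - 4λ + 5.
λ = 2 ± i: positive real part.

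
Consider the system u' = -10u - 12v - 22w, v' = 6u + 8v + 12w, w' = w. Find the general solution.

Coefficient matrix A = [[-10, -12, -22], [6, 8, 12], [0, 0, 1]].
det(A - λI) = 0 gives eigenvalues λ = 2, -4, 1.
For λ=2: eigenvector (-1,1,0).
For λ=-4: eigenvector (-2,1,0).
For λ=1: eigenvector (-2,0,1).
General solution: K_1e^(2t)(-1,1,0) + K_2e^(-4t)(-2,1,0) + K_3e^(t)(-2,0,1).

u(t) = -K_1e^(2t) - 2K_2e^(-4t) - 2K_3e^(t), v(t) = K_1e^(2t) + K_2e^(-4t), w(t) = K_3e^(t)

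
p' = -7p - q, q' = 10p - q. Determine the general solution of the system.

Coefficient matrix A = [[-7, -1], [10, -1]].
Characteristic polynomial det(A - λI) = λ^2 + 8λ + 17 = 0.
Eigenvalues λ = -4 ± i (complex conjugate pair).
For λ=-4+i: an eigenvector is (1,-3) - i(0,1) = (1, -3 - i).
A real fundamental pair from Re and Im of e^((-4+i)t)v: X_1 = e^(-4t)(cos(t)·(1,-3) + sin(t)·(0,1)), X_2 = e^(-4t)(sin(t)·(1,-3) - cos(t)·(0,1)).
General solution: c_1X_1 + c_2X_2.

p(t) = c_1e^(-4t)cos(t) + c_2e^(-4t)sin(t), q(t) = c_1e^(-4t)sin(t) - 3c_1e^(-4t)cos(t) - 3c_2e^(-4t)sin(t) - c_2e^(-4t)cos(t)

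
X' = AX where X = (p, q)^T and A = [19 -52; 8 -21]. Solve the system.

p(t) = 3C_1e^(-t)sin(4t) - 2C_1e^(-t)cos(4t) - 2C_2e^(-t)sin(4t) - 3C_2e^(-t)cos(4t), q(t) = C_1e^(-t)sin(4t) - C_1e^(-t)cos(4t) - C_2e^(-t)sin(4t) - C_2e^(-t)cos(4t)

Coefficient matrix A = [[19, -52], [8, -21]].
Characteristic polynomial det(A - λI) = λ^2 + 2λ + 17 = 0.
Eigenvalues λ = -1 ± 4i (complex conjugate pair).
For λ=-1+4i: an eigenvector is (-2,-1) - i(3,1) = (-2 - 3i, -1 - i).
A real fundamental pair from Re and Im of e^((-1+4i)t)v: X_1 = e^(-t)(cos(4t)·(-2,-1) + sin(4t)·(3,1)), X_2 = e^(-t)(sin(4t)·(-2,-1) - cos(4t)·(3,1)).
General solution: C_1X_1 + C_2X_2.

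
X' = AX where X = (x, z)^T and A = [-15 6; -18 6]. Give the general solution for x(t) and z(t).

x(t) = -C_1e^(-3t) - 2C_2e^(-6t), z(t) = -2C_1e^(-3t) - 3C_2e^(-6t)

Coefficient matrix A = [[-15, 6], [-18, 6]].
Characteristic polynomial det(A - λI) = λ^2 + 9λ + 18 = 0.
Eigenvalues λ = -3, -6.
For λ=-3: (A-λI) row 1 is [-12, 6], so an eigenvector is (-1, -2).
For λ=-6: (A-λI) row 1 is [-9, 6], so an eigenvector is (-2, -3).
General solution: C_1e^(-3t)(-1,-2) + C_2e^(-6t)(-2,-3).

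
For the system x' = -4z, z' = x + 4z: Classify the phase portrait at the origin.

A = [[0,-4],[1,4]]; det(A-λI) = λ^2 - 4λ + 4.
repeated λ = 2 with a single eigenvector.

unstable improper node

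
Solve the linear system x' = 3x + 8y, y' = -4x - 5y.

x(t) = c_1e^(-t)sin(4t) + c_1e^(-t)cos(4t) + c_2e^(-t)sin(4t) - c_2e^(-t)cos(4t), y(t) = -c_1e^(-t)sin(4t) + c_2e^(-t)cos(4t)

Coefficient matrix A = [[3, 8], [-4, -5]].
Characteristic polynomial det(A - λI) = λ^2 + 2λ + 17 = 0.
Eigenvalues λ = -1 ± 4i (complex conjugate pair).
For λ=-1+4i: an eigenvector is (1,0) - i(1,-1) = (1 - i, 0 + i).
A real fundamental pair from Re and Im of e^((-1+4i)t)v: X_1 = e^(-t)(cos(4t)·(1,0) + sin(4t)·(1,-1)), X_2 = e^(-t)(sin(4t)·(1,0) - cos(4t)·(1,-1)).
General solution: c_1X_1 + c_2X_2.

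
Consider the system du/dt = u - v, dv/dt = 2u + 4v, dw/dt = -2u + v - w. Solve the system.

u(t) = -C_2e^(3t) + C_3e^(2t), v(t) = 2C_2e^(3t) - C_3e^(2t), w(t) = C_1e^(-t) + C_2e^(3t) - C_3e^(2t)

Coefficient matrix A = [[1, -1, 0], [2, 4, 0], [-2, 1, -1]].
det(A - λI) = 0 gives eigenvalues λ = -1, 3, 2.
For λ=-1: eigenvector (0,0,1).
For λ=3: eigenvector (-1,2,1).
For λ=2: eigenvector (1,-1,-1).
General solution: C_1e^(-t)(0,0,1) + C_2e^(3t)(-1,2,1) + C_3e^(2t)(1,-1,-1).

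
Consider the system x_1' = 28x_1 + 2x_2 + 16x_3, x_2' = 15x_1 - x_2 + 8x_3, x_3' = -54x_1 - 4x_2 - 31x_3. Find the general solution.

Coefficient matrix A = [[28, 2, 16], [15, -1, 8], [-54, -4, -31]].
det(A - λI) = 0 gives eigenvalues λ = -2, -3, 1.
For λ=-2: eigenvector (-1,-1,2).
For λ=-3: eigenvector (2,1,-4).
For λ=1: eigenvector (4,2,-7).
General solution: K_1e^(-2t)(-1,-1,2) + K_2e^(-3t)(2,1,-4) + K_3e^(t)(4,2,-7).

x_1(t) = -K_1e^(-2t) + 2K_2e^(-3t) + 4K_3e^(t), x_2(t) = -K_1e^(-2t) + K_2e^(-3t) + 2K_3e^(t), x_3(t) = 2K_1e^(-2t) - 4K_2e^(-3t) - 7K_3e^(t)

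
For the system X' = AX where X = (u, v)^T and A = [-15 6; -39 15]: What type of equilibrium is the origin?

center

A = [[-15,6],[-39,15]]; det(A-λI) = λ^2 + 9.
λ = 0 ± 3i: zero real part.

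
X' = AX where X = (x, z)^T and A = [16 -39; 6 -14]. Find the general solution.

x(t) = -2c_1e^(t)sin(3t) - 3c_1e^(t)cos(3t) - 3c_2e^(t)sin(3t) + 2c_2e^(t)cos(3t), z(t) = -c_1e^(t)sin(3t) - c_1e^(t)cos(3t) - c_2e^(t)sin(3t) + c_2e^(t)cos(3t)

Coefficient matrix A = [[16, -39], [6, -14]].
Characteristic polynomial det(A - λI) = λ^2 - 2λ + 10 = 0.
Eigenvalues λ = 1 ± 3i (complex conjugate pair).
For λ=1+3i: an eigenvector is (-3,-1) - i(-2,-1) = (-3 + 2i, -1 + i).
A real fundamental pair from Re and Im of e^((1+3i)t)v: X_1 = e^(t)(cos(3t)·(-3,-1) + sin(3t)·(-2,-1)), X_2 = e^(t)(sin(3t)·(-3,-1) - cos(3t)·(-2,-1)).
General solution: c_1X_1 + c_2X_2.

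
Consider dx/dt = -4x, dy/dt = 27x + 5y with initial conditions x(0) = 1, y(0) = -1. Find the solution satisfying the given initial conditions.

Coefficient matrix A = [[-4, 0], [27, 5]].
Characteristic polynomial det(A - λI) = λ^2 - λ - 20 = 0.
Eigenvalues λ = 5, -4.
For λ=5: (A-λI) row 1 is [-9, 0], so an eigenvector is (0, 1).
For λ=-4: (A-λI) row 2 is [27, 9], so an eigenvector is (1, -3).
General solution: C_1e^(5t)(0,1) + C_2e^(-4t)(1,-3).
Applying x(0)=1, y(0)=-1 gives C_1=2, C_2=1.

x(t) = e^(-4t), y(t) = 2e^(5t) - 3e^(-4t)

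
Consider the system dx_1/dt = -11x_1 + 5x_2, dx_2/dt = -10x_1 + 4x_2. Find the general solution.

Coefficient matrix A = [[-11, 5], [-10, 4]].
Characteristic polynomial det(A - λI) = λ^2 + 7λ + 6 = 0.
Eigenvalues λ = -6, -1.
For λ=-6: (A-λI) row 1 is [-5, 5], so an eigenvector is (1, 1).
For λ=-1: (A-λI) row 1 is [-10, 5], so an eigenvector is (1, 2).
General solution: C_1e^(-6t)(1,1) + C_2e^(-t)(1,2).

x_1(t) = C_1e^(-6t) + C_2e^(-t), x_2(t) = C_1e^(-6t) + 2C_2e^(-t)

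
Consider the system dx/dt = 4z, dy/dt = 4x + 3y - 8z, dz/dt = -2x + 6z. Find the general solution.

Coefficient matrix A = [[0, 0, 4], [4, 3, -8], [-2, 0, 6]].
det(A - λI) = 0 gives eigenvalues λ = 4, 3, 2.
For λ=4: eigenvector (-1,4,-1).
For λ=3: eigenvector (0,1,0).
For λ=2: eigenvector (2,0,1).
General solution: C_1e^(4t)(-1,4,-1) + C_2e^(3t)(0,1,0) + C_3e^(2t)(2,0,1).

x(t) = -C_1e^(4t) + 2C_3e^(2t), y(t) = 4C_1e^(4t) + C_2e^(3t), z(t) = -C_1e^(4t) + C_3e^(2t)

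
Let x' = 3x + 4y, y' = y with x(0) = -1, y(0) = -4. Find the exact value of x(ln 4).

A = [[3,4],[0,1]]; eigenvalues λ = 1, 3.
Eigenvectors: (2,-1) for λ=1, (-1,0) for λ=3.
From the initial condition, c_1 = 4, c_2 = 9.
x(ln 4) = (4)(4^1)(2) + (9)(4^3)(-1) = -544.

-544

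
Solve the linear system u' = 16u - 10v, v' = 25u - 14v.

u(t) = -c_1e^(t)sin(5t) - c_1e^(t)cos(5t) - c_2e^(t)sin(5t) + c_2e^(t)cos(5t), v(t) = -2c_1e^(t)sin(5t) - c_1e^(t)cos(5t) - c_2e^(t)sin(5t) + 2c_2e^(t)cos(5t)

Coefficient matrix A = [[16, -10], [25, -14]].
Characteristic polynomial det(A - λI) = λ^2 - 2λ + 26 = 0.
Eigenvalues λ = 1 ± 5i (complex conjugate pair).
For λ=1+5i: an eigenvector is (-1,-1) - i(-1,-2) = (-1 + i, -1 + 2i).
A real fundamental pair from Re and Im of e^((1+5i)t)v: X_1 = e^(t)(cos(5t)·(-1,-1) + sin(5t)·(-1,-2)), X_2 = e^(t)(sin(5t)·(-1,-1) - cos(5t)·(-1,-2)).
General solution: c_1X_1 + c_2X_2.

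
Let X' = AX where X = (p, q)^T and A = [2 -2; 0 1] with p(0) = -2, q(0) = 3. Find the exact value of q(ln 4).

A = [[2,-2],[0,1]]; eigenvalues λ = 2, 1.
Eigenvectors: (1,0) for λ=2, (-2,-1) for λ=1.
From the initial condition, c_1 = -8, c_2 = -3.
q(ln 4) = (-8)(4^2)(0) + (-3)(4^1)(-1) = 12.

12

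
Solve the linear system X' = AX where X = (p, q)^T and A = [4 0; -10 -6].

Coefficient matrix A = [[4, 0], [-10, -6]].
Characteristic polynomial det(A - λI) = λ^2 + 2λ - 24 = 0.
Eigenvalues λ = -6, 4.
For λ=-6: (A-λI) row 1 is [10, 0], so an eigenvector is (0, -1).
For λ=4: (A-λI) row 2 is [-10, -10], so an eigenvector is (1, -1).
General solution: K_1e^(-6t)(0,-1) + K_2e^(4t)(1,-1).

p(t) = K_2e^(4t), q(t) = -K_1e^(-6t) - K_2e^(4t)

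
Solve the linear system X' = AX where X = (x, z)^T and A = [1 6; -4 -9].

x(t) = -K_1e^(-5t) + 3K_2e^(-3t), z(t) = K_1e^(-5t) - 2K_2e^(-3t)

Coefficient matrix A = [[1, 6], [-4, -9]].
Characteristic polynomial det(A - λI) = λ^2 + 8λ + 15 = 0.
Eigenvalues λ = -5, -3.
For λ=-5: (A-λI) row 1 is [6, 6], so an eigenvector is (-1, 1).
For λ=-3: (A-λI) row 1 is [4, 6], so an eigenvector is (3, -2).
General solution: K_1e^(-5t)(-1,1) + K_2e^(-3t)(3,-2).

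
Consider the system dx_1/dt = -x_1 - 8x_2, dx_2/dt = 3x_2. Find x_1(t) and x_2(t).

x_1(t) = C_1e^(-t) - 2C_2e^(3t), x_2(t) = C_2e^(3t)

Coefficient matrix A = [[-1, -8], [0, 3]].
Characteristic polynomial det(A - λI) = λ^2 - 2λ - 3 = 0.
Eigenvalues λ = -1, 3.
For λ=-1: (A-λI) row 1 is [0, -8], so an eigenvector is (1, 0).
For λ=3: (A-λI) row 1 is [-4, -8], so an eigenvector is (-2, 1).
General solution: C_1e^(-t)(1,0) + C_2e^(3t)(-2,1).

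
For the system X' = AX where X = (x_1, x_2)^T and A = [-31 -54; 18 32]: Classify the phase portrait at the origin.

saddle

A = [[-31,-54],[18,32]]; det(A-λI) = λ^2 - λ - 20.
λ = -4, 5: opposite signs.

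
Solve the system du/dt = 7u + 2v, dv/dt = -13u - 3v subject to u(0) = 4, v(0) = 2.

u(t) = 24e^(2t)sin(t) + 4e^(2t)cos(t), v(t) = -62e^(2t)sin(t) + 2e^(2t)cos(t)

Coefficient matrix A = [[7, 2], [-13, -3]].
Characteristic polynomial det(A - λI) = λ^2 - 4λ + 5 = 0.
Eigenvalues λ = 2 ± i (complex conjugate pair).
For λ=2+i: an eigenvector is (-1,3) - i(1,-2) = (-1 - i, 3 + 2i).
A real fundamental pair from Re and Im of e^((2+i)t)v: X_1 = e^(2t)(cos(t)·(-1,3) + sin(t)·(1,-2)), X_2 = e^(2t)(sin(t)·(-1,3) - cos(t)·(1,-2)).
General solution: C_1X_1 + C_2X_2.
Applying u(0)=4, v(0)=2 gives C_1=10, C_2=-14.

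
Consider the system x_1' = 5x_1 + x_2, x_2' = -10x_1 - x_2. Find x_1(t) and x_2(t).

Coefficient matrix A = [[5, 1], [-10, -1]].
Characteristic polynomial det(A - λI) = λ^2 - 4λ + 5 = 0.
Eigenvalues λ = 2 ± i (complex conjugate pair).
For λ=2+i: an eigenvector is (-1,3) - i(0,1) = (-1, 3 - i).
A real fundamental pair from Re and Im of e^((2+i)t)v: X_1 = e^(2t)(cos(t)·(-1,3) + sin(t)·(0,1)), X_2 = e^(2t)(sin(t)·(-1,3) - cos(t)·(0,1)).
General solution: c_1X_1 + c_2X_2.

x_1(t) = -c_1e^(2t)cos(t) - c_2e^(2t)sin(t), x_2(t) = c_1e^(2t)sin(t) + 3c_1e^(2t)cos(t) + 3c_2e^(2t)sin(t) - c_2e^(2t)cos(t)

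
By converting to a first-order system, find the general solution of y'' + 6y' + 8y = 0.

y(t) = K_1e^(-4t) + K_2e^(-2t)

Let x_1 = y, x_2 = y'. Then x_1' = x_2 and x_2' = -8x_1 - 6x_2.
A = [[0,1],[-8,-6]]; det(A-λI) = λ^2 + 6λ + 8.
Eigenvalues λ = -4, -2 with eigenvectors (1,-4), (1,-2).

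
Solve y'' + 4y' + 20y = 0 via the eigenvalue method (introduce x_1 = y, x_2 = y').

Let x_1 = y, x_2 = y'. Then x_1' = x_2 and x_2' = -20x_1 - 4x_2.
A = [[0,1],[-20,-4]]; det(A-λI) = λ^2 + 4λ + 20.
Eigenvalues λ = -2 ± 4i.

y(t) = K_1e^(-2t)cos(4t) + K_2e^(-2t)sin(4t)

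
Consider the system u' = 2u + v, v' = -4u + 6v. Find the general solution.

u(t) = -K_1e^(4t) - K_2te^(4t) + K_2e^(4t), v(t) = -2K_1e^(4t) - 2K_2te^(4t) + K_2e^(4t)

Coefficient matrix A = [[2, 1], [-4, 6]].
Characteristic polynomial det(A - λI) = λ^2 - 8λ + 16 = 0.
Single eigenvalue λ = 4 with algebraic multiplicity 2.
Eigenvector v = (-1,-2); generalized eigenvector w with (A-λI)w=v is (1,1).
General solution: e^(4t)[K_1·v + K_2·(t·v + w)].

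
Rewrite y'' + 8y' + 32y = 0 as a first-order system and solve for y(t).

y(t) = C_1e^(-4t)cos(4t) + C_2e^(-4t)sin(4t)

Let x_1 = y, x_2 = y'. Then x_1' = x_2 and x_2' = -32x_1 - 8x_2.
A = [[0,1],[-32,-8]]; det(A-λI) = λ^2 + 8λ + 32.
Eigenvalues λ = -4 ± 4i.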